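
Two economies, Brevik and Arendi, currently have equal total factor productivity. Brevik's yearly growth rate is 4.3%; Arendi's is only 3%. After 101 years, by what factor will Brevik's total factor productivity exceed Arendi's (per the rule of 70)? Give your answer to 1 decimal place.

Brevik pulls ahead at 1.3 pp per year, so the ratio doubles every 70/1.3 ≈ 53.85 years.
In 101 years that's 1.88 doublings: 2^1.88 ≈ 3.7.

approximately 3.7 times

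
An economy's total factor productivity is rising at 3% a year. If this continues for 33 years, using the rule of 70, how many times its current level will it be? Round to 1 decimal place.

≈ 2.7 times

Doubling time ≈ 70/3 = 23.33 years.
33 years / 23.33 ≈ 1.41 doublings → factor 2^1.41 ≈ 2.7.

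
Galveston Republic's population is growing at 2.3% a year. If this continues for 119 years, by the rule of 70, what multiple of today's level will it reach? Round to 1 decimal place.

Doubling time ≈ 70/2.3 = 30.43 years.
119 years / 30.43 ≈ 3.91 doublings → factor 2^3.91 ≈ 15.0.

around 15.0 times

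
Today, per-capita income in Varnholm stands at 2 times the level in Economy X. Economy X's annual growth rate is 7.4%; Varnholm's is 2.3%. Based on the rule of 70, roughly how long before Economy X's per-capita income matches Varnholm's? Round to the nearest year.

What matters is the difference: 5.1 pp.
Rule of 70 on the gap: the ratio halves every 70/5.1 ≈ 13.73 years.
A 2 times gap closes after 1 halving: 1 × 13.73 ≈ 14 years.

≈ 14 years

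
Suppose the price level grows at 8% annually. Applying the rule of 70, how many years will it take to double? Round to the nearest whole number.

around 9 years

Doubling time ≈ 70 / 8 = 8.75 years.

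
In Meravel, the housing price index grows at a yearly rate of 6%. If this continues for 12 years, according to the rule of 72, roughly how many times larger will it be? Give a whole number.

roughly 2 times

72/6 ≈ 12.00 years per doubling.
12 years fits 1 doubling: 2^1 = 2.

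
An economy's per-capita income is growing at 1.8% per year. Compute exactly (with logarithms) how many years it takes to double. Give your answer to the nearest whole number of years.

t = ln(2) / ln(1 + 0.018) = 0.6931 / 0.017840 ≈ 38.85.
≈ 39 years.

39 years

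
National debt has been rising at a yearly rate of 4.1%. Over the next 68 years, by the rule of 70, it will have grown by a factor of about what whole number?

about 16 times

70/4.1 ≈ 17.07 years per doubling.
68 years fits 4 doublings: 2^4 = 16.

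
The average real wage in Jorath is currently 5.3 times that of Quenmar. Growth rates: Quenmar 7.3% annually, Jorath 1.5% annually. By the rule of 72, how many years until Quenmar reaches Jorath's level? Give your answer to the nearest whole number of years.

30 years

What matters is the difference: 5.8 pp.
Rule of 72 on the gap: the ratio halves every 72/5.8 ≈ 12.41 years.
A 5.3 times gap takes log₂(5.3) ≈ 2.41 halvings to close: 2.41 × 12.41 ≈ 30 years.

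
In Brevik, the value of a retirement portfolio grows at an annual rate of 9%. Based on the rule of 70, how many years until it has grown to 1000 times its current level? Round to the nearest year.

78 years

Doubling time ≈ 70/9 = 7.78 years.
1000× is log₂ 1000 ≈ 9.97 doublings, so ≈ 9.97 × 7.78 = 78 years.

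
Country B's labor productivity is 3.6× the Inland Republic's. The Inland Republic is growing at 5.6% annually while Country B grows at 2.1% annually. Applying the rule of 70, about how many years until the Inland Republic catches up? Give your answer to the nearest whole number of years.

What matters is the difference: 3.5 pp.
Rule of 70 on the gap: the ratio halves every 70/3.5 ≈ 20.00 years.
A 3.6× gap takes log₂(3.6) ≈ 1.85 halvings to close: 1.85 × 20.00 ≈ 37 years.

≈ 37 years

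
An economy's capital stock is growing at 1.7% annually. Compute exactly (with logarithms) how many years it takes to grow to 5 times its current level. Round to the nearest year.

95 years

t = ln(5) / ln(1 + 0.017) = 1.6094 / 0.016857 ≈ 95.47.
≈ 95 years.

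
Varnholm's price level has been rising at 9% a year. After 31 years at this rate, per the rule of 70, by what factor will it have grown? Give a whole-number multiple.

≈ 16 times

At 9% one doubling takes ≈ 7.78 years; 31 years is 4 of them, so ×16.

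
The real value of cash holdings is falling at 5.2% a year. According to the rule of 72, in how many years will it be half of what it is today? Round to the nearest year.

≈ 14 years

Falling at 5.2%, it halves about every 72/5.2 = 13.85 years.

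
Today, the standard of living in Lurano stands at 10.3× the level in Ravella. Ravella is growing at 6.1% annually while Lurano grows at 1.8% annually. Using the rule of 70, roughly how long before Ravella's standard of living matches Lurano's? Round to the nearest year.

roughly 55 years

The growth-rate gap is 6.1% − 1.8% = 4.3 percentage points.
So the ratio between them halves every 70/4.3 ≈ 16.28 years.
A 10.3× gap takes log₂(10.3) ≈ 3.36 halvings to close: 3.36 × 16.28 ≈ 55 years.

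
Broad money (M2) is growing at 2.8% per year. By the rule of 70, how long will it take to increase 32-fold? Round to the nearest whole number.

roughly 125 years

One doubling takes 70/2.8 = 25.00 years.
32 = 2^5, so 5 doublings → 125 years.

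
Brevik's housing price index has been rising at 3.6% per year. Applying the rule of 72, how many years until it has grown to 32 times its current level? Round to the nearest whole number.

≈ 100 years

Doubling time ≈ 72/3.6 = 20.00 years.
32× is 5 doublings, so 5 × 20.00 ≈ 100 years.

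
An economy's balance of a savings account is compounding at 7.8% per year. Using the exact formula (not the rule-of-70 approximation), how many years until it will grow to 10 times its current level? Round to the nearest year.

t = ln(10) / ln(1 + 0.078) = 2.3026 / 0.075107 ≈ 30.66.
≈ 31 years.

31 years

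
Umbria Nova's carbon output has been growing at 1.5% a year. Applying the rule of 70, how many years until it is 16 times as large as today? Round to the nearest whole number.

Doubling time ≈ 70/1.5 = 46.67 years.
Getting to 16× needs 4 doublings: 4 × 46.67 ≈ 187 years.

roughly 187 years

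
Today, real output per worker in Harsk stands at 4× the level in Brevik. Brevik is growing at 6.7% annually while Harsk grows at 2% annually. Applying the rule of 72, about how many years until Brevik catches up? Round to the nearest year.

What matters is the difference: 4.7 pp.
Rule of 72 on the gap: the ratio halves every 72/4.7 ≈ 15.32 years.
A 4× gap closes after 2 halvings: 2 × 15.32 ≈ 31 years.

31 years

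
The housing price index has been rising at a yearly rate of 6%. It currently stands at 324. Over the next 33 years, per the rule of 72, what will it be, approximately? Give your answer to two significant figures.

Doubling time ≈ 72/6 = 12.00 years.
33 years is 33/12.00 ≈ 2.75 doublings, a factor of 2^2.75 ≈ 6.73.
324 × 6.73 ≈ 2200.

2200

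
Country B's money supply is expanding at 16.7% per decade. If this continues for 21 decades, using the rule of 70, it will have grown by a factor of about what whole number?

around 32 times

At 16.7% one doubling takes ≈ 4.19 decades; 21 decades is 5 of them, so ×32.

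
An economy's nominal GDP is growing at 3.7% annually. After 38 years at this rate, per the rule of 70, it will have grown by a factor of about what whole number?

70/3.7 ≈ 18.92 years per doubling.
38 years fits 2 doublings: 2^2 = 4.

≈ 4 times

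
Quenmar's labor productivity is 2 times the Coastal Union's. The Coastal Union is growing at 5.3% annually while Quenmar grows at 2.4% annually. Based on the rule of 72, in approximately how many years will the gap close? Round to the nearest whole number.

25 years

the Coastal Union gains on Quenmar at 5.3% − 2.4% = 2.9 points a year.
At that relative rate the gap halves every 72/2.9 ≈ 24.83 years.
A 2 times gap closes after 1 halving: 1 × 24.83 ≈ 25 years.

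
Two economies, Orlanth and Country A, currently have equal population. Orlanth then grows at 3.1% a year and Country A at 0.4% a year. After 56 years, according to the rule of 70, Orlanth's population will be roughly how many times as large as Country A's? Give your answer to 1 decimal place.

roughly 4.5 times

Rate gap = 3.1% − 0.4% = 2.7 points.
The ratio doubles every 70/2.7 ≈ 25.93 years.
56/25.93 ≈ 2.16 doublings → ratio ≈ 2^2.16 ≈ 4.5.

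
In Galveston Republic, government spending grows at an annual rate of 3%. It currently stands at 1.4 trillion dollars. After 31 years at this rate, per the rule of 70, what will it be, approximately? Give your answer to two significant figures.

Doubling time ≈ 70/3 = 23.33 years.
31 years is 31/23.33 ≈ 1.33 doublings, a factor of 2^1.33 ≈ 2.51.
1.4 × 2.51 ≈ 3.5 trillion dollars.

around 3.5 trillion dollars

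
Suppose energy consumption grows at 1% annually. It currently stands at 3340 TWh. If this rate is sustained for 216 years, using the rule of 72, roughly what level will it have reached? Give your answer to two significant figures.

Doubling time ≈ 72/1 = 72.00 years.
216 years is 216/72.00 ≈ 3.00 doublings, a factor of 2^3.00 ≈ 8.00.
3340 × 8.00 ≈ 27000 TWh.

approximately 27000 TWh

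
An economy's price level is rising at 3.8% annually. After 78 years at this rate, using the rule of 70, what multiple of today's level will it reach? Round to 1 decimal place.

approximately 18.8 times

Doubling time ≈ 70/3.8 = 18.42 years.
78 years / 18.42 ≈ 4.23 doublings → factor 2^4.23 ≈ 18.8.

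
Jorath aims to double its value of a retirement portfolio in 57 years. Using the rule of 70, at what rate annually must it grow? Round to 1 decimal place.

approximately 1.2%

70 / 57 ≈ 1.23, so about 1.2% annually.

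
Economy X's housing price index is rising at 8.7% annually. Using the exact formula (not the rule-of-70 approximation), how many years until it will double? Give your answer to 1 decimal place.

t = ln(2) / ln(1 + 0.087) = 0.6931 / 0.083422 ≈ 8.31.

8.3 years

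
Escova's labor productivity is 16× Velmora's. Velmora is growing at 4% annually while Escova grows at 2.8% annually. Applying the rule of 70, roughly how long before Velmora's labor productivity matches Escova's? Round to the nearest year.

approximately 233 years

What matters is the difference: 1.2 pp.
Rule of 70 on the gap: the ratio halves every 70/1.2 ≈ 58.33 years.
A 16× gap closes after 4 halvings: 4 × 58.33 ≈ 233 years.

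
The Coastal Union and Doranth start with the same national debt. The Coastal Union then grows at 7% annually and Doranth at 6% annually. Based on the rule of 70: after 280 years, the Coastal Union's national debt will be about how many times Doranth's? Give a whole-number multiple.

the Coastal Union pulls ahead at 1 pp per year, so the ratio doubles every 70/1 ≈ 70.00 years.
In 280 years that's 4.00 doublings: 2^4.00 ≈ 16.

16 times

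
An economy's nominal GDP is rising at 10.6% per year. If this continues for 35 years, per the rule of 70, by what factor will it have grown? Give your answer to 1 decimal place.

roughly 39.4 times

Doubles every ≈ 6.60 years (70/10.6).
35 years is 5.30 doublings; 2^5.30 ≈ 39.4×.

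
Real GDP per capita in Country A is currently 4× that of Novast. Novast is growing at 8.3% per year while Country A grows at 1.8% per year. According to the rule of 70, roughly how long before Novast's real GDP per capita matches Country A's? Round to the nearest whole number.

The growth-rate gap is 8.3% − 1.8% = 6.5 percentage points.
So the ratio between them halves every 70/6.5 ≈ 10.77 years.
A 4× gap closes after 2 halvings: 2 × 10.77 ≈ 22 years.

≈ 22 years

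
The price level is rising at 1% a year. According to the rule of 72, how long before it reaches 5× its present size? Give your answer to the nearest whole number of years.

Doubling time ≈ 72/1 = 72.00 years.
Reaching 5× takes log₂(5) ≈ 2.32 doublings.
2.32 × 72.00 ≈ 167 years.

≈ 167 years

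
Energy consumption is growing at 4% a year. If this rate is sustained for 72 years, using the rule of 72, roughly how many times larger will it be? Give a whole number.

Doubling time ≈ 72/4 = 18.00 years.
72/18.00 ≈ 4 doublings, so about 2^4 = 16×.

roughly 16 times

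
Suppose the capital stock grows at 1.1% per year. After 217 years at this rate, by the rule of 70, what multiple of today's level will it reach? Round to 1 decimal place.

around 10.6 times

Doubling time ≈ 70/1.1 = 63.64 years.
217 years / 63.64 ≈ 3.41 doublings → factor 2^3.41 ≈ 10.6.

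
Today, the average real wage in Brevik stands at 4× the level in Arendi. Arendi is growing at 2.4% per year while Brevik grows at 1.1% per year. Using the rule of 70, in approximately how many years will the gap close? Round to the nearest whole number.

Arendi gains on Brevik at 2.4% − 1.1% = 1.3 points a year.
At that relative rate the gap halves every 70/1.3 ≈ 53.85 years.
A 4× gap closes after 2 halvings: 2 × 53.85 ≈ 108 years.

≈ 108 years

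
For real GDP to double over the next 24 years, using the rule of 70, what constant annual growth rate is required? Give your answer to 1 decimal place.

around 2.9% annually

70 / 24 ≈ 2.92, so about 2.9% annually.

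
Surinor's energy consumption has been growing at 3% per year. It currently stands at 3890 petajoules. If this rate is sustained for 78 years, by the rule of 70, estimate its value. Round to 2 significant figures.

approximately 39000 petajoules

It doubles every 70/3 ≈ 23.33 years, so 78 years is 3.34 doublings.
2^3.34 ≈ 10.13; 3890 × 10.13 ≈ 39000 petajoules.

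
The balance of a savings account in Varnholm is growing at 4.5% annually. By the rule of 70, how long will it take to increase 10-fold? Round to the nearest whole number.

At 4.5% it doubles every 70/4.5 ≈ 15.56 years.
10× is log₂ 10 ≈ 3.32 doublings, so ≈ 3.32 × 15.56 = 52 years.

about 52 years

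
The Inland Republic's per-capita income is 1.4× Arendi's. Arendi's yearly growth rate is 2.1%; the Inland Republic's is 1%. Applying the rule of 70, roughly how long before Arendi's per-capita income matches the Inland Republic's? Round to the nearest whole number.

Arendi gains on the Inland Republic at 2.1% − 1% = 1.1 points a year.
At that relative rate the gap halves every 70/1.1 ≈ 63.64 years.
A 1.4× gap takes log₂(1.4) ≈ 0.49 halvings to close: 0.49 × 63.64 ≈ 31 years.

roughly 31 years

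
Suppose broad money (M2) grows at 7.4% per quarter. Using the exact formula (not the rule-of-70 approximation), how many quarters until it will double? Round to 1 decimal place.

9.7 quarters

t = ln(2) / ln(1 + 0.074) = 0.6931 / 0.071390 ≈ 9.71.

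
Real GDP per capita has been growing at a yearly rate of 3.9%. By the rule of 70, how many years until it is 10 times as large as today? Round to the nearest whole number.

around 60 years

At 3.9% it doubles every 70/3.9 ≈ 17.95 years.
10× is log₂ 10 ≈ 3.32 doublings, so ≈ 3.32 × 17.95 = 60 years.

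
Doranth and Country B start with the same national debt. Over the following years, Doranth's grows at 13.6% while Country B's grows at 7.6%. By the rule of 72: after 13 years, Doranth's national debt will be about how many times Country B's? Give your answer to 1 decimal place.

Doranth pulls ahead at 6 pp per year, so the ratio doubles every 72/6 ≈ 12.00 years.
In 13 years that's 1.08 doublings: 2^1.08 ≈ 2.1.

approximately 2.1 times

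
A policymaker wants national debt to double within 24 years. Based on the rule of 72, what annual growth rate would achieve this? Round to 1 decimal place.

72 / 24 ≈ 3.00, so about 3.0% annually.

approximately 3.0%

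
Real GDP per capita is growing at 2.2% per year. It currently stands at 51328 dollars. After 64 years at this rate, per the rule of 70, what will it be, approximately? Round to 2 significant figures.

Doubling time ≈ 70/2.2 = 31.82 years.
64 years is 64/31.82 ≈ 2.01 doublings, a factor of 2^2.01 ≈ 4.03.
51328 × 4.03 ≈ 210000 dollars.

≈ 210000 dollars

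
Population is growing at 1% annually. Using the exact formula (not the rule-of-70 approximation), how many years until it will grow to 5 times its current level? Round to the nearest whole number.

162 years

t = ln(5) / ln(1 + 0.01) = 1.6094 / 0.009950 ≈ 161.75.
≈ 162 years.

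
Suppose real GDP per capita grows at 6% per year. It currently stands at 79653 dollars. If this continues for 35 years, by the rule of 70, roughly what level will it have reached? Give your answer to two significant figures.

Doubling time ≈ 70/6 = 11.67 years.
35 years is 35/11.67 ≈ 3.00 doublings, a factor of 2^3.00 ≈ 8.00.
79653 × 8.00 ≈ 640000 dollars.

roughly 640000 dollars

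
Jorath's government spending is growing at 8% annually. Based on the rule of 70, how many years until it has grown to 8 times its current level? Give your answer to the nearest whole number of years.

One doubling takes 70/8 = 8.75 years.
8 = 2^3, so 3 doublings → 26 years.

roughly 26 years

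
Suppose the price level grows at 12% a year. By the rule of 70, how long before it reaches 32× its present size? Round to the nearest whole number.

around 29 years

At 12% it doubles every 70/12 ≈ 5.83 years.
32 = 2^5, so 5 doublings → 29 years.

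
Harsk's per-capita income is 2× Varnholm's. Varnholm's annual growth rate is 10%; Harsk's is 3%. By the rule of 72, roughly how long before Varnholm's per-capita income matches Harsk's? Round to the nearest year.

around 10 years

The growth-rate gap is 10% − 3% = 7 percentage points.
So the ratio between them halves every 72/7 ≈ 10.29 years.
A 2× gap closes after 1 halving: 1 × 10.29 ≈ 10 years.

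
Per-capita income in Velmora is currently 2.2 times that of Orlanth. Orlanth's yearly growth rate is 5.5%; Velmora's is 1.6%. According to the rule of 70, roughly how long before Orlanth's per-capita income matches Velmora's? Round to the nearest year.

around 20 years

What matters is the difference: 3.9 pp.
Rule of 70 on the gap: the ratio halves every 70/3.9 ≈ 17.95 years.
A 2.2 times gap takes log₂(2.2) ≈ 1.14 halvings to close: 1.14 × 17.95 ≈ 20 years.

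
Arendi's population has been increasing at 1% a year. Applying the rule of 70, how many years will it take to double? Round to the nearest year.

Doubling time ≈ 70 / 1 = 70.00 years.

70 years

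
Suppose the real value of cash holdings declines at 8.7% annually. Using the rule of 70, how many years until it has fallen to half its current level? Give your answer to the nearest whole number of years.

Falling at 8.7%, it halves about every 70/8.7 = 8.05 years.

approximately 8 years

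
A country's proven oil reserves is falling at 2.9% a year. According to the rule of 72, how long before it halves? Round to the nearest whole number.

around 25 years

Falling at 2.9%, it halves about every 72/2.9 = 24.83 years.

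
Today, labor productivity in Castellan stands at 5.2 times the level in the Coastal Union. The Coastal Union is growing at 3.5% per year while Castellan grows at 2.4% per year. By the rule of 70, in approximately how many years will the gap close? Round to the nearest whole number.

about 151 years

The growth-rate gap is 3.5% − 2.4% = 1.1 percentage points.
So the ratio between them halves every 70/1.1 ≈ 63.64 years.
A 5.2 times gap takes log₂(5.2) ≈ 2.38 halvings to close: 2.38 × 63.64 ≈ 151 years.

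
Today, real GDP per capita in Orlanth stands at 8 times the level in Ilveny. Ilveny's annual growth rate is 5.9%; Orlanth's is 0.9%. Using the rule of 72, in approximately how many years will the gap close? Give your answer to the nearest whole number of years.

≈ 43 years

Ilveny gains on Orlanth at 5.9% − 0.9% = 5 points a year.
At that relative rate the gap halves every 72/5 ≈ 14.40 years.
An 8 times gap closes after 3 halvings: 3 × 14.40 ≈ 43 years.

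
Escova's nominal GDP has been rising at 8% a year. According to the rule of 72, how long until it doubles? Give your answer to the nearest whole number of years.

about 9 years

At 8%, doubling takes about 72/8 = 9.00 years.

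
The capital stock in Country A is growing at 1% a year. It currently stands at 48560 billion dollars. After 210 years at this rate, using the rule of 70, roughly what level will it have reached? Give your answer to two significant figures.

390000 billion dollars

Doubling time ≈ 70/1 = 70.00 years.
210 years is 210/70.00 ≈ 3.00 doublings, a factor of 2^3.00 ≈ 8.00.
48560 × 8.00 ≈ 390000 billion dollars.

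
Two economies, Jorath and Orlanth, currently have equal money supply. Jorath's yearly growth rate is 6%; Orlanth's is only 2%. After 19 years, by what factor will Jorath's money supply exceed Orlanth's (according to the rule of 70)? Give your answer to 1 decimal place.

roughly 2.1 times

Only the 4-point difference matters.
70/4 ≈ 17.50 years per doubling of the ratio; 19 years gives 1.09 doublings, so ≈ 2.1×.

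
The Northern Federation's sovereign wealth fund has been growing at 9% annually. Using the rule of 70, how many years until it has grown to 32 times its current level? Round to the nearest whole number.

39 years

At 9% it doubles every 70/9 ≈ 7.78 years.
32× is 5 doublings, so 5 × 7.78 ≈ 39 years.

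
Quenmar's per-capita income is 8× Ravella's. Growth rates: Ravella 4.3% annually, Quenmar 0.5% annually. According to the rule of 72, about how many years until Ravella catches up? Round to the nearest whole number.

Ravella gains on Quenmar at 4.3% − 0.5% = 3.8 points a year.
At that relative rate the gap halves every 72/3.8 ≈ 18.95 years.
An 8× gap closes after 3 halvings: 3 × 18.95 ≈ 57 years.

57 years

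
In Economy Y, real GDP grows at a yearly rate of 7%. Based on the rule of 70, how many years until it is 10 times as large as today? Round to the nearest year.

≈ 33 years

One doubling takes 70/7 = 10.00 years.
10× is log₂ 10 ≈ 3.32 doublings, so ≈ 3.32 × 10.00 = 33 years.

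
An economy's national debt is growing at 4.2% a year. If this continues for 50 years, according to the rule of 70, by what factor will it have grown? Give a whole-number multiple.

70/4.2 ≈ 16.67 years per doubling.
50 years fits 3 doublings: 2^3 = 8.

roughly 8 times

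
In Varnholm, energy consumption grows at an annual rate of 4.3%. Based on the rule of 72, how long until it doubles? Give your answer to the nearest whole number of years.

Doubling time ≈ 72 / 4.3 = 16.74 years.

≈ 17 years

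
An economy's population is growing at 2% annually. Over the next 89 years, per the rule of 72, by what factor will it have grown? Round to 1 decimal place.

approximately 5.5 times

Doubles every ≈ 36.00 years (72/2).
89 years is 2.47 doublings; 2^2.47 ≈ 5.5×.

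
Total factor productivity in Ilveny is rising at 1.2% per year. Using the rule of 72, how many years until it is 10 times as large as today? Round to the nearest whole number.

about 199 years

Doubling time ≈ 72/1.2 = 60.00 years.
Reaching 10× takes log₂(10) ≈ 3.32 doublings.
3.32 × 60.00 ≈ 199 years.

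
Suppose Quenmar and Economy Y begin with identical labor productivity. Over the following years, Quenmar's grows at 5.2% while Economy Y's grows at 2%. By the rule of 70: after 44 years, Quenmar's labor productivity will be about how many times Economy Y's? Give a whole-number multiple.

roughly 4 times

Rate gap = 5.2% − 2% = 3.2 points.
The ratio doubles every 70/3.2 ≈ 21.88 years.
44/21.88 ≈ 2.01 doublings → ratio ≈ 2^2.01 ≈ 4.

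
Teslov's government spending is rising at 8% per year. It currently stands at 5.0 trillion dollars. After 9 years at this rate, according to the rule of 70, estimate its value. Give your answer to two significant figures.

roughly 10 trillion dollars

It doubles every 70/8 ≈ 8.75 years, so 9 years is 1.03 doublings.
2^1.03 ≈ 2.04; 5.0 × 2.04 ≈ 10 trillion dollars.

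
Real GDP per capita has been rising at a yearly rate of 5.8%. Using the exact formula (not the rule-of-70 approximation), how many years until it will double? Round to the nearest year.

t = ln(2) / ln(1 + 0.058) = 0.6931 / 0.056380 ≈ 12.29.
≈ 12 years.

12 years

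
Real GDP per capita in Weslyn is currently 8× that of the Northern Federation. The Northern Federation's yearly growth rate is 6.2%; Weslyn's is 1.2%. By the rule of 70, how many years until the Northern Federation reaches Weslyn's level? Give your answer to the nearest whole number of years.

What matters is the difference: 5 pp.
Rule of 70 on the gap: the ratio halves every 70/5 ≈ 14.00 years.
An 8× gap closes after 3 halvings: 3 × 14.00 ≈ 42 years.

about 42 years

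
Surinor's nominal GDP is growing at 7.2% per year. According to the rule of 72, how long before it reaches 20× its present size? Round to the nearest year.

roughly 43 years

At 7.2% it doubles every 72/7.2 ≈ 10.00 years.
Reaching 20× takes log₂(20) ≈ 4.32 doublings.
4.32 × 10.00 ≈ 43 years.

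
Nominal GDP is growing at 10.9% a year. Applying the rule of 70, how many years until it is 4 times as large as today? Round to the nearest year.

around 13 years

At 10.9% it doubles every 70/10.9 ≈ 6.42 years.
4 = 2^2, so 2 doublings → 13 years.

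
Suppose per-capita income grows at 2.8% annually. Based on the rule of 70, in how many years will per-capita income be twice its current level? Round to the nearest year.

70/2.8 ≈ 25.00, so it doubles roughly every 25 years.

around 25 years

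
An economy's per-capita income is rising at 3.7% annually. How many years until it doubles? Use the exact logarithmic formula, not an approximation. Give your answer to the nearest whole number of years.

t = ln(2) / ln(1 + 0.037) = 0.6931 / 0.036332 ≈ 19.08.
≈ 19 years.

19 years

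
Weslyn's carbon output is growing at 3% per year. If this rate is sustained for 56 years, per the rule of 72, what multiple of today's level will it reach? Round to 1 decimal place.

about 5.0 times

Doubling time ≈ 72/3 = 24.00 years.
56 years / 24.00 ≈ 2.33 doublings → factor 2^2.33 ≈ 5.0.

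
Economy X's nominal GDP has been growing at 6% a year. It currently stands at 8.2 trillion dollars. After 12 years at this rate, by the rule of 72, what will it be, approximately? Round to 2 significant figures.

around 16 trillion dollars

It doubles every 72/6 ≈ 12.00 years, so 12 years is 1.00 doublings.
2^1.00 ≈ 2.00; 8.2 × 2.00 ≈ 16 trillion dollars.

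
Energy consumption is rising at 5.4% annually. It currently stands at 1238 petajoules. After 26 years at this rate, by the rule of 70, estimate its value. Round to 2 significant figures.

It doubles every 70/5.4 ≈ 12.96 years, so 26 years is 2.01 doublings.
2^2.01 ≈ 4.03; 1238 × 4.03 ≈ 5000 petajoules.

approximately 5000 petajoules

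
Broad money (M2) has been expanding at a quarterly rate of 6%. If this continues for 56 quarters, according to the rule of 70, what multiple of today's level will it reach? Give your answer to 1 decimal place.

Doubles every ≈ 11.67 quarters (70/6).
56 quarters is 4.80 doublings; 2^4.80 ≈ 27.9×.

roughly 27.9 times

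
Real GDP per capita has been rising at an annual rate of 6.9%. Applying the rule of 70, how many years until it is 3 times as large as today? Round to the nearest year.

16 years

Doubling time ≈ 70/6.9 = 10.14 years.
Reaching 3× takes log₂(3) ≈ 1.58 doublings.
1.58 × 10.14 ≈ 16 years.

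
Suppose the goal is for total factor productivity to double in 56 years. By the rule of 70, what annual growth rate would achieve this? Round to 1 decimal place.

70 / 56 ≈ 1.25, so about 1.3% a year.

roughly 1.3%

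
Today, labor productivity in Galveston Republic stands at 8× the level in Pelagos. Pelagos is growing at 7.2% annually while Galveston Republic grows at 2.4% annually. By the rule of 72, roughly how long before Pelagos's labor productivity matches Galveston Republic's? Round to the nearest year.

What matters is the difference: 4.8 pp.
Rule of 72 on the gap: the ratio halves every 72/4.8 ≈ 15.00 years.
An 8× gap closes after 3 halvings: 3 × 15.00 ≈ 45 years.

around 45 years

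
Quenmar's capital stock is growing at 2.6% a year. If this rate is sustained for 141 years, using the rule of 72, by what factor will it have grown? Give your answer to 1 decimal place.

around 34.1 times

Doubling time ≈ 72/2.6 = 27.69 years.
141 years / 27.69 ≈ 5.09 doublings → factor 2^5.09 ≈ 34.1.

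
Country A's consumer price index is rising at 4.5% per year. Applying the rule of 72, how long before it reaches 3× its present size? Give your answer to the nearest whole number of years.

about 25 years

At 4.5% it doubles every 72/4.5 ≈ 16.00 years.
3× is log₂ 3 ≈ 1.58 doublings, so ≈ 1.58 × 16.00 = 25 years.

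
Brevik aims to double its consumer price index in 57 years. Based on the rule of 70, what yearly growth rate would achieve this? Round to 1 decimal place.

roughly 1.2%

70 / 57 ≈ 1.23, so about 1.2% per year.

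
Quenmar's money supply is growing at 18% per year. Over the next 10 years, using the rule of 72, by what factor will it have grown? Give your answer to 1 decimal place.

Doubling time ≈ 72/18 = 4.00 years.
10 years / 4.00 ≈ 2.50 doublings → factor 2^2.50 ≈ 5.7.

around 5.7 times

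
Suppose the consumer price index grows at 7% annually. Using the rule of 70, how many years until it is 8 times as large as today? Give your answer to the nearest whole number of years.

around 30 years

One doubling takes 70/7 = 10.00 years.
8× is 3 doublings, so 3 × 10.00 ≈ 30 years.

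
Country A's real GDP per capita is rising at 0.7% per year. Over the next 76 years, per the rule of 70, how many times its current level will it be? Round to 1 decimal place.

approximately 1.7 times

Doubling time ≈ 70/0.7 = 100.00 years.
76 years / 100.00 ≈ 0.76 doublings → factor 2^0.76 ≈ 1.7.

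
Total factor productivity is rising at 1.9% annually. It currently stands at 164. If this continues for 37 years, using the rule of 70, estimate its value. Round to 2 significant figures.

around 330

Doubling time ≈ 70/1.9 = 36.84 years.
37 years is 37/36.84 ≈ 1.00 doublings, a factor of 2^1.00 ≈ 2.00.
164 × 2.00 ≈ 330.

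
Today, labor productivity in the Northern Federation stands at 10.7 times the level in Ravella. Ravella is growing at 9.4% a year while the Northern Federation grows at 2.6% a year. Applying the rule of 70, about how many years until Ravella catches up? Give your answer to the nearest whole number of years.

roughly 35 years

What matters is the difference: 6.8 pp.
Rule of 70 on the gap: the ratio halves every 70/6.8 ≈ 10.29 years.
A 10.7 times gap takes log₂(10.7) ≈ 3.42 halvings to close: 3.42 × 10.29 ≈ 35 years.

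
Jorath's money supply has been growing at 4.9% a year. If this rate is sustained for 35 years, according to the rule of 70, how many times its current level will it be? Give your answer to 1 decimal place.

Doubling time ≈ 70/4.9 = 14.29 years.
35 years / 14.29 ≈ 2.45 doublings → factor 2^2.45 ≈ 5.5.

roughly 5.5 times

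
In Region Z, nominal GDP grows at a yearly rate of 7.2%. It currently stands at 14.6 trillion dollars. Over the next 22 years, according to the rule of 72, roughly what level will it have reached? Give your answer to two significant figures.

≈ 67 trillion dollars

It doubles every 72/7.2 ≈ 10.00 years, so 22 years is 2.20 doublings.
2^2.20 ≈ 4.59; 14.6 × 4.59 ≈ 67 trillion dollars.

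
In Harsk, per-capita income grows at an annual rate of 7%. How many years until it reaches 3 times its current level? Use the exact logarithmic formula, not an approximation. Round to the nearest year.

16 years

t = ln(3) / ln(1 + 0.07) = 1.0986 / 0.067659 ≈ 16.24.
≈ 16 years.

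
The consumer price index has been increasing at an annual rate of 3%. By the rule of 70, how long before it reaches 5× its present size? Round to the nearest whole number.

Doubling time ≈ 70/3 = 23.33 years.
Reaching 5× takes log₂(5) ≈ 2.32 doublings.
2.32 × 23.33 ≈ 54 years.

54 years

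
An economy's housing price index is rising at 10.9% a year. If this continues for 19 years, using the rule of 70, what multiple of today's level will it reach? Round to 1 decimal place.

≈ 7.8 times

Doubling time ≈ 70/10.9 = 6.42 years.
19 years / 6.42 ≈ 2.96 doublings → factor 2^2.96 ≈ 7.8.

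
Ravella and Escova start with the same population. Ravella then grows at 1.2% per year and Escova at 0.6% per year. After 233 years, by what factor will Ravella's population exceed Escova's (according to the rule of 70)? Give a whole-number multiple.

Only the 0.6-point difference matters.
70/0.6 ≈ 116.67 years per doubling of the ratio; 233 years gives 2.00 doublings, so ≈ 4×.

≈ 4 times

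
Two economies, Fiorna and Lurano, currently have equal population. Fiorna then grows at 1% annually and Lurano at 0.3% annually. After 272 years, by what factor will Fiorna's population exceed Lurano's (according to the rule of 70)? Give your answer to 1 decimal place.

Rate gap = 1% − 0.3% = 0.7 points.
The ratio doubles every 70/0.7 ≈ 100.00 years.
272/100.00 ≈ 2.72 doublings → ratio ≈ 2^2.72 ≈ 6.6.

approximately 6.6 times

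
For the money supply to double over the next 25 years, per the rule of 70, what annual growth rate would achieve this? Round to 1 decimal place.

about 2.8%

70 / 25 ≈ 2.80, so about 2.8% annually.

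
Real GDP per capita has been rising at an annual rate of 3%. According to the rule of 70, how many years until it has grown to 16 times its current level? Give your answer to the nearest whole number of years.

At 3% it doubles every 70/3 ≈ 23.33 years.
16× is 4 doublings, so 4 × 23.33 ≈ 93 years.

roughly 93 years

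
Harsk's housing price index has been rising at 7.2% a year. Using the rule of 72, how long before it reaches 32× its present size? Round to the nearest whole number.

Doubling time ≈ 72/7.2 = 10.00 years.
32× is 5 doublings, so 5 × 10.00 ≈ 50 years.

about 50 years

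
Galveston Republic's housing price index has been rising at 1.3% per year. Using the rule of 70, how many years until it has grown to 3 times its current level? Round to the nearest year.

One doubling takes 70/1.3 = 53.85 years.
3× is log₂ 3 ≈ 1.58 doublings, so ≈ 1.58 × 53.85 = 85 years.

around 85 years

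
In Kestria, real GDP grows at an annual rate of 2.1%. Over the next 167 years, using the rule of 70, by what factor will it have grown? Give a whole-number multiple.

approximately 32 times

70/2.1 ≈ 33.33 years per doubling.
167 years fits 5 doublings: 2^5 = 32.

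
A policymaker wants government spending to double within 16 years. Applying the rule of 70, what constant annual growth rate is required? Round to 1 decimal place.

70 / 16 ≈ 4.38, so about 4.4% annually.

around 4.4%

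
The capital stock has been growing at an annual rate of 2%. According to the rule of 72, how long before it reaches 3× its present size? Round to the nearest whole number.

57 years

One doubling takes 72/2 = 36.00 years.
Reaching 3× takes log₂(3) ≈ 1.58 doublings.
1.58 × 36.00 ≈ 57 years.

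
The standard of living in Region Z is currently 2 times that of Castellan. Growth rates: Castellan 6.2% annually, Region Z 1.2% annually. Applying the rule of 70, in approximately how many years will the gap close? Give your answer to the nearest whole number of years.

≈ 14 years

The growth-rate gap is 6.2% − 1.2% = 5 percentage points.
So the ratio between them halves every 70/5 ≈ 14.00 years.
A 2 times gap closes after 1 halving: 1 × 14.00 ≈ 14 years.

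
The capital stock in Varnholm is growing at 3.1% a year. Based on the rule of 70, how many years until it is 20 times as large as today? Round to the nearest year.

At 3.1% it doubles every 70/3.1 ≈ 22.58 years.
20× is log₂ 20 ≈ 4.32 doublings, so ≈ 4.32 × 22.58 = 98 years.

about 98 years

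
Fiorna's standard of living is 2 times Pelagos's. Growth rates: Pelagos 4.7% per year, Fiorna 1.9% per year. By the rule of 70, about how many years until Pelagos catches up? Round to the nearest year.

The growth-rate gap is 4.7% − 1.9% = 2.8 percentage points.
So the ratio between them halves every 70/2.8 ≈ 25.00 years.
A 2 times gap closes after 1 halving: 1 × 25.00 ≈ 25 years.

≈ 25 years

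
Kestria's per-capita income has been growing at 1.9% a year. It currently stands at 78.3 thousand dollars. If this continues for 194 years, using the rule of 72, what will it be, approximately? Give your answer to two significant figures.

about 2700 thousand dollars

Doubling time ≈ 72/1.9 = 37.89 years.
194 years is 194/37.89 ≈ 5.12 doublings, a factor of 2^5.12 ≈ 34.78.
78.3 × 34.78 ≈ 2700 thousand dollars.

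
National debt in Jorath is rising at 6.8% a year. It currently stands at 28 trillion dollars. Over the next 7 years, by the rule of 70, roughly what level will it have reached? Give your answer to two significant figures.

Doubling time ≈ 70/6.8 = 10.29 years.
7 years is 7/10.29 ≈ 0.68 doublings, a factor of 2^0.68 ≈ 1.60.
28 × 1.60 ≈ 45 trillion dollars.

around 45 trillion dollars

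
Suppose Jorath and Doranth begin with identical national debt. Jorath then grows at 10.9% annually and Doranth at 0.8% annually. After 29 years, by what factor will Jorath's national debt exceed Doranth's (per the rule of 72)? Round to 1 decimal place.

Rate gap = 10.9% − 0.8% = 10.1 points.
The ratio doubles every 72/10.1 ≈ 7.13 years.
29/7.13 ≈ 4.07 doublings → ratio ≈ 2^4.07 ≈ 16.8.

roughly 16.8 times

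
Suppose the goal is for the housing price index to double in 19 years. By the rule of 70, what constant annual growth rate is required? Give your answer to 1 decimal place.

3.7%

70 / 19 ≈ 3.68, so about 3.7% a year.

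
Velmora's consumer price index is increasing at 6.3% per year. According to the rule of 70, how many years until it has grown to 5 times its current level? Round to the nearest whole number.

Doubling time ≈ 70/6.3 = 11.11 years.
Reaching 5× takes log₂(5) ≈ 2.32 doublings.
2.32 × 11.11 ≈ 26 years.

≈ 26 years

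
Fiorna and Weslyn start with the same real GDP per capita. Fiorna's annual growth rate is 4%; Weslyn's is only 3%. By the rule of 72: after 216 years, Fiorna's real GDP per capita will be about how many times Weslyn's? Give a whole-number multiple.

about 8 times

Only the 1-point difference matters.
72/1 ≈ 72.00 years per doubling of the ratio; 216 years gives 3.00 doublings, so ≈ 8×.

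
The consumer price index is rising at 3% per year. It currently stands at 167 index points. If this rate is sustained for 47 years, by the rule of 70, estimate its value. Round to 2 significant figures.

It doubles every 70/3 ≈ 23.33 years, so 47 years is 2.01 doublings.
2^2.01 ≈ 4.03; 167 × 4.03 ≈ 670 index points.

670 index points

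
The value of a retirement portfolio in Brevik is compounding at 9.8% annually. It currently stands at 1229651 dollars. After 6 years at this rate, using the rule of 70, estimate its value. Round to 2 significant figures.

It doubles every 70/9.8 ≈ 7.14 years, so 6 years is 0.84 doublings.
2^0.84 ≈ 1.79; 1229651 × 1.79 ≈ 2200000 dollars.

about 2200000 dollars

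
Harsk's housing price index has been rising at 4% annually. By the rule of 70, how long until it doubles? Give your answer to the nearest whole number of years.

At 4%, doubling takes about 70/4 = 17.50 years.

approximately 18 years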